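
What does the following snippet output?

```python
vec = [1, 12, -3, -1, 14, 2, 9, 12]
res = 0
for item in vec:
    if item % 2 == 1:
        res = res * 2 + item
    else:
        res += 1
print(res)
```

16

item=1: odd, res = 0*2+1 = 1
item=12: not odd, res = 1+1 = 2
item=-3: odd, res = 2*2+(-3) = 1
item=-1: odd, res = 1*2+(-1) = 1
item=14: not odd, res = 1+1 = 2
item=2: not odd, res = 2+1 = 3
item=9: odd, res = 3*2+9 = 15
item=12: not odd, res = 15+1 = 16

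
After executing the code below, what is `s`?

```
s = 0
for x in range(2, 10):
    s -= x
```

-44

x=2: s = 0-2 = -2
x=3: s = (-2)-3 = -5
x=4: s = (-5)-4 = -9
x=5: s = (-9)-5 = -14
x=6: s = (-14)-6 = -20
x=7: s = (-20)-7 = -27
x=8: s = (-27)-8 = -35
x=9: s = (-35)-9 = -44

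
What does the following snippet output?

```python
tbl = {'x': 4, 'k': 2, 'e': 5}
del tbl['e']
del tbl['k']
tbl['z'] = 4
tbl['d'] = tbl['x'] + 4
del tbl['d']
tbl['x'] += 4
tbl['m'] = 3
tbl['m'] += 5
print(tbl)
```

del 'e' → {'x': 4, 'k': 2}
del 'k' → {'x': 4}
tbl['z'] = 4 → {'x': 4, 'z': 4}
tbl['d'] = tbl['x']+4 = 8 → {'x': 4, 'z': 4, 'd': 8}
del 'd' → {'x': 4, 'z': 4}
tbl['x'] = 4+4 = 8 → {'x': 8, 'z': 4}
tbl['m'] = 3 → {'x': 8, 'z': 4, 'm': 3}
tbl['m'] = 3+5 = 8 → {'x': 8, 'z': 4, 'm': 8}

{'x': 8, 'z': 4, 'm': 8}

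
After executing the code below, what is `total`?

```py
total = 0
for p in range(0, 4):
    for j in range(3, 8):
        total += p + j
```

130

p=0,j=3: total = 0+3 = 3
p=0,j=4: total = 3+4 = 7
p=0,j=5: total = 7+5 = 12
p=0,j=6: total = 12+6 = 18
p=0,j=7: total = 18+7 = 25
p=1,j=3: total = 25+4 = 29
p=1,j=4: total = 29+5 = 34
p=1,j=5: total = 34+6 = 40
p=1,j=6: total = 40+7 = 47
p=1,j=7: total = 47+8 = 55
p=2,j=3: total = 55+5 = 60
p=2,j=4: total = 60+6 = 66
p=2,j=5: total = 66+7 = 73
p=2,j=6: total = 73+8 = 81
p=2,j=7: total = 81+9 = 90
p=3,j=3: total = 90+6 = 96
p=3,j=4: total = 96+7 = 103
p=3,j=5: total = 103+8 = 111
p=3,j=6: total = 111+9 = 120
p=3,j=7: total = 120+10 = 130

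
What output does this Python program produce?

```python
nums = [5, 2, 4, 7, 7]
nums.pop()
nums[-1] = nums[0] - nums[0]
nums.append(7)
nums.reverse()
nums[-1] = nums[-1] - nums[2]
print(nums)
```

pop() removes 7 → [5, 2, 4, 7]
nums[-1] = nums[0]-nums[0] = 5-5 = 0 → [5, 2, 4, 0]
append 7 → [5, 2, 4, 0, 7]
reverse → [7, 0, 4, 2, 5]
nums[-1] = nums[-1]-nums[2] = 5-4 = 1 → [7, 0, 4, 2, 1]

[7, 0, 4, 2, 1]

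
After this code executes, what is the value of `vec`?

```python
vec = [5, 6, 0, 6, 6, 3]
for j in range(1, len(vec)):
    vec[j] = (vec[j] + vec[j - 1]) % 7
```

j=1: vec[1] = (6+5)%7 = 4 → [5, 4, 0, 6, 6, 3]
j=2: vec[2] = (0+4)%7 = 4 → [5, 4, 4, 6, 6, 3]
j=3: vec[3] = (6+4)%7 = 3 → [5, 4, 4, 3, 6, 3]
j=4: vec[4] = (6+3)%7 = 2 → [5, 4, 4, 3, 2, 3]
j=5: vec[5] = (3+2)%7 = 5 → [5, 4, 4, 3, 2, 5]

[5, 4, 4, 3, 2, 5]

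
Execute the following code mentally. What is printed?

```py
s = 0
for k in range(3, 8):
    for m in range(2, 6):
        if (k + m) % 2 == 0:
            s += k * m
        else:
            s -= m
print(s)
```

146

k=3,m=2: odd sum, s = 0-2 = -2
k=3,m=3: even sum, s = (-2)+9 = 7
k=3,m=4: odd sum, s = 7-4 = 3
k=3,m=5: even sum, s = 3+15 = 18
k=4,m=2: even sum, s = 18+8 = 26
k=4,m=3: odd sum, s = 26-3 = 23
k=4,m=4: even sum, s = 23+16 = 39
k=4,m=5: odd sum, s = 39-5 = 34
k=5,m=2: odd sum, s = 34-2 = 32
k=5,m=3: even sum, s = 32+15 = 47
k=5,m=4: odd sum, s = 47-4 = 43
k=5,m=5: even sum, s = 43+25 = 68
k=6,m=2: even sum, s = 68+12 = 80
k=6,m=3: odd sum, s = 80-3 = 77
k=6,m=4: even sum, s = 77+24 = 101
k=6,m=5: odd sum, s = 101-5 = 96
k=7,m=2: odd sum, s = 96-2 = 94
k=7,m=3: even sum, s = 94+21 = 115
k=7,m=4: odd sum, s = 115-4 = 111
k=7,m=5: even sum, s = 111+35 = 146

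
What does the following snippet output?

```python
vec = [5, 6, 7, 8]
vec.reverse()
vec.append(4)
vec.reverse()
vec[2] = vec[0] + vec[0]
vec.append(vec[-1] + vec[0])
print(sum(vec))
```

reverse → [8, 7, 6, 5]
append 4 → [8, 7, 6, 5, 4]
reverse → [4, 5, 6, 7, 8]
vec[2] = vec[0]+vec[0] = 4+4 = 8 → [4, 5, 8, 7, 8]
append vec[-1]+vec[0] = 8+4 = 12 → [4, 5, 8, 7, 8, 12]
sum = 44

44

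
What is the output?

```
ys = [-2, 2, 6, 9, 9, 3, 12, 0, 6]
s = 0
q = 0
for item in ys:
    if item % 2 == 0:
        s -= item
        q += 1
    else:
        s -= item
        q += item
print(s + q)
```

item=-2: even, s = 0-(-2) = 2; q=1
item=2: even, s = 2-2 = 0; q=2
item=6: even, s = 0-6 = -6; q=3
item=9: not even, s = (-6)-9 = -15; q=12
item=9: not even, s = (-15)-9 = -24; q=21
item=3: not even, s = (-24)-3 = -27; q=24
item=12: even, s = (-27)-12 = -39; q=25
item=0: even, s = (-39)-0 = -39; q=26
item=6: even, s = (-39)-6 = -45; q=27
s+q = (-45)+27 = -18

-18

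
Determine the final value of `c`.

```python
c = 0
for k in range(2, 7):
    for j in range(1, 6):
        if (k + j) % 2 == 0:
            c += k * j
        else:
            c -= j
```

k=2,j=1: odd sum, c = 0-1 = -1
k=2,j=2: even sum, c = (-1)+4 = 3
k=2,j=3: odd sum, c = 3-3 = 0
k=2,j=4: even sum, c = 0+8 = 8
k=2,j=5: odd sum, c = 8-5 = 3
k=3,j=1: even sum, c = 3+3 = 6
k=3,j=2: odd sum, c = 6-2 = 4
k=3,j=3: even sum, c = 4+9 = 13
k=3,j=4: odd sum, c = 13-4 = 9
k=3,j=5: even sum, c = 9+15 = 24
k=4,j=1: odd sum, c = 24-1 = 23
k=4,j=2: even sum, c = 23+8 = 31
k=4,j=3: odd sum, c = 31-3 = 28
k=4,j=4: even sum, c = 28+16 = 44
k=4,j=5: odd sum, c = 44-5 = 39
k=5,j=1: even sum, c = 39+5 = 44
k=5,j=2: odd sum, c = 44-2 = 42
k=5,j=3: even sum, c = 42+15 = 57
k=5,j=4: odd sum, c = 57-4 = 53
k=5,j=5: even sum, c = 53+25 = 78
k=6,j=1: odd sum, c = 78-1 = 77
k=6,j=2: even sum, c = 77+12 = 89
k=6,j=3: odd sum, c = 89-3 = 86
k=6,j=4: even sum, c = 86+24 = 110
k=6,j=5: odd sum, c = 110-5 = 105

105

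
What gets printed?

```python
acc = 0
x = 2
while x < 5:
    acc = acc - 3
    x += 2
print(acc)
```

-6

x=2: acc = 0-3 = -3
x=4: acc = (-3)-3 = -6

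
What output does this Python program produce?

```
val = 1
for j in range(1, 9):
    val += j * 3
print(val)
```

j=1: val = 1+1*3 = 4
j=2: val = 4+2*3 = 10
j=3: val = 10+3*3 = 19
j=4: val = 19+4*3 = 31
j=5: val = 31+5*3 = 46
j=6: val = 46+6*3 = 64
j=7: val = 64+7*3 = 85
j=8: val = 85+8*3 = 109

109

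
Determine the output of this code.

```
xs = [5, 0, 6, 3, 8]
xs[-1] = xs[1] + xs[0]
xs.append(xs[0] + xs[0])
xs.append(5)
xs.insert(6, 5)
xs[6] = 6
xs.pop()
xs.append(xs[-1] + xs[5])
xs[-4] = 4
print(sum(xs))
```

xs[-1] = xs[1]+xs[0] = 0+5 = 5 → [5, 0, 6, 3, 5]
append xs[0]+xs[0] = 5+5 = 10 → [5, 0, 6, 3, 5, 10]
append 5 → [5, 0, 6, 3, 5, 10, 5]
insert 5 at 6 → [5, 0, 6, 3, 5, 10, 5, 5]
xs[6] = 6 → [5, 0, 6, 3, 5, 10, 6, 5]
pop() removes 5 → [5, 0, 6, 3, 5, 10, 6]
append xs[-1]+xs[5] = 6+10 = 16 → [5, 0, 6, 3, 5, 10, 6, 16]
xs[-4] = 4 → [5, 0, 6, 3, 4, 10, 6, 16]
sum = 50

50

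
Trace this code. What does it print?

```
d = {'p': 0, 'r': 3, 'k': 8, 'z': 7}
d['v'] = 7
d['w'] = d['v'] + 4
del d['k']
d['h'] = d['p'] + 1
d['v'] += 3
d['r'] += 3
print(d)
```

{'p': 0, 'r': 6, 'z': 7, 'v': 10, 'w': 11, 'h': 1}

d['v'] = 7 → {'p': 0, 'r': 3, 'k': 8, 'z': 7, 'v': 7}
d['w'] = d['v']+4 = 11 → {'p': 0, 'r': 3, 'k': 8, 'z': 7, 'v': 7, 'w': 11}
del 'k' → {'p': 0, 'r': 3, 'z': 7, 'v': 7, 'w': 11}
d['h'] = d['p']+1 = 1 → {'p': 0, 'r': 3, 'z': 7, 'v': 7, 'w': 11, 'h': 1}
d['v'] = 7+3 = 10 → {'p': 0, 'r': 3, 'z': 7, 'v': 10, 'w': 11, 'h': 1}
d['r'] = 3+3 = 6 → {'p': 0, 'r': 6, 'z': 7, 'v': 10, 'w': 11, 'h': 1}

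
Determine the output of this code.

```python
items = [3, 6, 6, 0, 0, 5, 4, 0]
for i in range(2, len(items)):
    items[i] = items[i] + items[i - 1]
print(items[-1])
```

i=2: items[2] = 6+6 = 12 → [3, 6, 12, 0, 0, 5, 4, 0]
i=3: items[3] = 0+12 = 12 → [3, 6, 12, 12, 0, 5, 4, 0]
i=4: items[4] = 0+12 = 12 → [3, 6, 12, 12, 12, 5, 4, 0]
i=5: items[5] = 5+12 = 17 → [3, 6, 12, 12, 12, 17, 4, 0]
i=6: items[6] = 4+17 = 21 → [3, 6, 12, 12, 12, 17, 21, 0]
i=7: items[7] = 0+21 = 21 → [3, 6, 12, 12, 12, 17, 21, 21]

21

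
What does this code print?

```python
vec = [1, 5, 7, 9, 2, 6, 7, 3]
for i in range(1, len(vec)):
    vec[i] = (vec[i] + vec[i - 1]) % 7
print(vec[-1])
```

5

i=1: vec[1] = (5+1)%7 = 6 → [1, 6, 7, 9, 2, 6, 7, 3]
i=2: vec[2] = (7+6)%7 = 6 → [1, 6, 6, 9, 2, 6, 7, 3]
i=3: vec[3] = (9+6)%7 = 1 → [1, 6, 6, 1, 2, 6, 7, 3]
i=4: vec[4] = (2+1)%7 = 3 → [1, 6, 6, 1, 3, 6, 7, 3]
i=5: vec[5] = (6+3)%7 = 2 → [1, 6, 6, 1, 3, 2, 7, 3]
i=6: vec[6] = (7+2)%7 = 2 → [1, 6, 6, 1, 3, 2, 2, 3]
i=7: vec[7] = (3+2)%7 = 5 → [1, 6, 6, 1, 3, 2, 2, 5]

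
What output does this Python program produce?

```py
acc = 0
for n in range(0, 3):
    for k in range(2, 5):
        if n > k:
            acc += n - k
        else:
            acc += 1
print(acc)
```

n=0,k=2: not 0>2, acc = 0+1 = 1
n=0,k=3: not 0>3, acc = 1+1 = 2
n=0,k=4: not 0>4, acc = 2+1 = 3
n=1,k=2: not 1>2, acc = 3+1 = 4
n=1,k=3: not 1>3, acc = 4+1 = 5
n=1,k=4: not 1>4, acc = 5+1 = 6
n=2,k=2: not 2>2, acc = 6+1 = 7
n=2,k=3: not 2>3, acc = 7+1 = 8
n=2,k=4: not 2>4, acc = 8+1 = 9

9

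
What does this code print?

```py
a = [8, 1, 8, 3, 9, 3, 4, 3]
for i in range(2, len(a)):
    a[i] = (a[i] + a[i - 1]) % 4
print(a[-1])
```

3

i=2: a[2] = (8+1)%4 = 1 → [8, 1, 1, 3, 9, 3, 4, 3]
i=3: a[3] = (3+1)%4 = 0 → [8, 1, 1, 0, 9, 3, 4, 3]
i=4: a[4] = (9+0)%4 = 1 → [8, 1, 1, 0, 1, 3, 4, 3]
i=5: a[5] = (3+1)%4 = 0 → [8, 1, 1, 0, 1, 0, 4, 3]
i=6: a[6] = (4+0)%4 = 0 → [8, 1, 1, 0, 1, 0, 0, 3]
i=7: a[7] = (3+0)%4 = 3 → [8, 1, 1, 0, 1, 0, 0, 3]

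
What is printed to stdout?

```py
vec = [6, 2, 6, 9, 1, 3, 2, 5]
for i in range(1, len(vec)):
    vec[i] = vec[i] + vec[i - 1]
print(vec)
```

[6, 8, 14, 23, 24, 27, 29, 34]

i=1: vec[1] = 2+6 = 8 → [6, 8, 6, 9, 1, 3, 2, 5]
i=2: vec[2] = 6+8 = 14 → [6, 8, 14, 9, 1, 3, 2, 5]
i=3: vec[3] = 9+14 = 23 → [6, 8, 14, 23, 1, 3, 2, 5]
i=4: vec[4] = 1+23 = 24 → [6, 8, 14, 23, 24, 3, 2, 5]
i=5: vec[5] = 3+24 = 27 → [6, 8, 14, 23, 24, 27, 2, 5]
i=6: vec[6] = 2+27 = 29 → [6, 8, 14, 23, 24, 27, 29, 5]
i=7: vec[7] = 5+29 = 34 → [6, 8, 14, 23, 24, 27, 29, 34]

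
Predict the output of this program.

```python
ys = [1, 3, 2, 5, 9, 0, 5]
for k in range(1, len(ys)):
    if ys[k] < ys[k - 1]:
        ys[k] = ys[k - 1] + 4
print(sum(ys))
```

k=1: 3>=1, unchanged → [1, 3, 2, 5, 9, 0, 5]
k=2: 2<3, ys[2] = 3+4 = 7 → [1, 3, 7, 5, 9, 0, 5]
k=3: 5<7, ys[3] = 7+4 = 11 → [1, 3, 7, 11, 9, 0, 5]
k=4: 9<11, ys[4] = 11+4 = 15 → [1, 3, 7, 11, 15, 0, 5]
k=5: 0<15, ys[5] = 15+4 = 19 → [1, 3, 7, 11, 15, 19, 5]
k=6: 5<19, ys[6] = 19+4 = 23 → [1, 3, 7, 11, 15, 19, 23]
sum = 79

79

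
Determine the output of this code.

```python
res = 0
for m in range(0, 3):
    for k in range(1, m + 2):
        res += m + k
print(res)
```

m=0,k=1: res = 0+1 = 1
m=1,k=1: res = 1+2 = 3
m=1,k=2: res = 3+3 = 6
m=2,k=1: res = 6+3 = 9
m=2,k=2: res = 9+4 = 13
m=2,k=3: res = 13+5 = 18

18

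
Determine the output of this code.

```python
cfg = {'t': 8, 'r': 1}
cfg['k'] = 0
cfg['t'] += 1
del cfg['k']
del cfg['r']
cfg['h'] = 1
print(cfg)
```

{'t': 9, 'h': 1}

cfg['k'] = 0 → {'t': 8, 'r': 1, 'k': 0}
cfg['t'] = 8+1 = 9 → {'t': 9, 'r': 1, 'k': 0}
del 'k' → {'t': 9, 'r': 1}
del 'r' → {'t': 9}
cfg['h'] = 1 → {'t': 9, 'h': 1}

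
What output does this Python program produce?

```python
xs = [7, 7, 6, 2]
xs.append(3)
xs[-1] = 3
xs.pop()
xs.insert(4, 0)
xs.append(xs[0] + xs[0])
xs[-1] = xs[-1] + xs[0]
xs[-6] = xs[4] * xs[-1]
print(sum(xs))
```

append 3 → [7, 7, 6, 2, 3]
xs[-1] = 3 → [7, 7, 6, 2, 3]
pop() removes 3 → [7, 7, 6, 2]
insert 0 at 4 → [7, 7, 6, 2, 0]
append xs[0]+xs[0] = 7+7 = 14 → [7, 7, 6, 2, 0, 14]
xs[-1] = xs[-1]+xs[0] = 14+7 = 21 → [7, 7, 6, 2, 0, 21]
xs[-6] = xs[4]*xs[-1] = 0*21 = 0 → [0, 7, 6, 2, 0, 21]
sum = 36

36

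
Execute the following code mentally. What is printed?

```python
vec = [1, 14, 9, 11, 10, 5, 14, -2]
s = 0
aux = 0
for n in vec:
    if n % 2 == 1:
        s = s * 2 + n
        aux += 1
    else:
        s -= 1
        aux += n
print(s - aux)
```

n=1: odd, s = 0*2+1 = 1; aux=1
n=14: not odd, s = 1-1 = 0; aux=15
n=9: odd, s = 0*2+9 = 9; aux=16
n=11: odd, s = 9*2+11 = 29; aux=17
n=10: not odd, s = 29-1 = 28; aux=27
n=5: odd, s = 28*2+5 = 61; aux=28
n=14: not odd, s = 61-1 = 60; aux=42
n=-2: not odd, s = 60-1 = 59; aux=40
s-aux = 59-40 = 19

19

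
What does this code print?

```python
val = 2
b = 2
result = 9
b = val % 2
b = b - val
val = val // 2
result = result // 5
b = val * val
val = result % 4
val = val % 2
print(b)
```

1

b = 2%2 = 0
b = 0-2 = -2
val = 2//2 = 1
result = 9//5 = 1
b = 1*1 = 1
val = 1%4 = 1
val = 1%2 = 1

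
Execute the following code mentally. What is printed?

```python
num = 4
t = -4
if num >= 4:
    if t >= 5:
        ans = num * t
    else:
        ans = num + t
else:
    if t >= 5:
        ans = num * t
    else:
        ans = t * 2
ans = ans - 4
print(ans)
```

num=4, t=-4
num >= 4 is True; t >= 5 is False
→ ans = num + t = 0
ans = 0-4 = -4

-4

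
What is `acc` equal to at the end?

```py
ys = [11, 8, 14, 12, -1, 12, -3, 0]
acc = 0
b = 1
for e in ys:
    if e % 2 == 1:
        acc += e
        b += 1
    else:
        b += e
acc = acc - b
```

-43

e=11: odd, acc = 0+11 = 11; b=2
e=8: not odd; b=10
e=14: not odd; b=24
e=12: not odd; b=36
e=-1: odd, acc = 11+(-1) = 10; b=37
e=12: not odd; b=49
e=-3: odd, acc = 10+(-3) = 7; b=50
e=0: not odd; b=50
acc-b = 7-50 = -43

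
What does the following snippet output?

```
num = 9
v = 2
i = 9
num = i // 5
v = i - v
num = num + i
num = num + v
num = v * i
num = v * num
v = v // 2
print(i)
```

9

num = 9//5 = 1
v = 9-2 = 7
num = 1+9 = 10
num = 10+7 = 17
num = 7*9 = 63
num = 7*63 = 441
v = 7//2 = 3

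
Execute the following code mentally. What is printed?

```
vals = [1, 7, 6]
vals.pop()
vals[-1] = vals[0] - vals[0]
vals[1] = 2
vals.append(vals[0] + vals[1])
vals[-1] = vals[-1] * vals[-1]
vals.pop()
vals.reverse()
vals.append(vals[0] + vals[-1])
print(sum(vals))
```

pop() removes 6 → [1, 7]
vals[-1] = vals[0]-vals[0] = 1-1 = 0 → [1, 0]
vals[1] = 2 → [1, 2]
append vals[0]+vals[1] = 1+2 = 3 → [1, 2, 3]
vals[-1] = vals[-1]*vals[-1] = 3*3 = 9 → [1, 2, 9]
pop() removes 9 → [1, 2]
reverse → [2, 1]
append vals[0]+vals[-1] = 2+1 = 3 → [2, 1, 3]
sum = 6

6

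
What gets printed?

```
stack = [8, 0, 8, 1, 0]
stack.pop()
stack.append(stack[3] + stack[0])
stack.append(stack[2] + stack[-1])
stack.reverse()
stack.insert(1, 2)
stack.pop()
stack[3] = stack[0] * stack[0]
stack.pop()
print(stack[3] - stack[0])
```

pop() removes 0 → [8, 0, 8, 1]
append stack[3]+stack[0] = 1+8 = 9 → [8, 0, 8, 1, 9]
append stack[2]+stack[-1] = 8+9 = 17 → [8, 0, 8, 1, 9, 17]
reverse → [17, 9, 1, 8, 0, 8]
insert 2 at 1 → [17, 2, 9, 1, 8, 0, 8]
pop() removes 8 → [17, 2, 9, 1, 8, 0]
stack[3] = stack[0]*stack[0] = 17*17 = 289 → [17, 2, 9, 289, 8, 0]
pop() removes 0 → [17, 2, 9, 289, 8]
stack[3]-stack[0] = 289-17 = 272

272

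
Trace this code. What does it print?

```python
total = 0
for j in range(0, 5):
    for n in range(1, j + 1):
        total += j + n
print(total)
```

50

j=1,n=1: total = 0+2 = 2
j=2,n=1: total = 2+3 = 5
j=2,n=2: total = 5+4 = 9
j=3,n=1: total = 9+4 = 13
j=3,n=2: total = 13+5 = 18
j=3,n=3: total = 18+6 = 24
j=4,n=1: total = 24+5 = 29
j=4,n=2: total = 29+6 = 35
j=4,n=3: total = 35+7 = 42
j=4,n=4: total = 42+8 = 50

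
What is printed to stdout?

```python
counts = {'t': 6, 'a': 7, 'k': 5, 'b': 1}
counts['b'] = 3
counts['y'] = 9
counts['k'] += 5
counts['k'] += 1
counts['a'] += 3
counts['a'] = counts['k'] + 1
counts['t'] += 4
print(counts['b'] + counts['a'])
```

15

counts['b'] = 3 → {'t': 6, 'a': 7, 'k': 5, 'b': 3}
counts['y'] = 9 → {'t': 6, 'a': 7, 'k': 5, 'b': 3, 'y': 9}
counts['k'] = 5+5 = 10 → {'t': 6, 'a': 7, 'k': 10, 'b': 3, 'y': 9}
counts['k'] = 10+1 = 11 → {'t': 6, 'a': 7, 'k': 11, 'b': 3, 'y': 9}
counts['a'] = 7+3 = 10 → {'t': 6, 'a': 10, 'k': 11, 'b': 3, 'y': 9}
counts['a'] = counts['k']+1 = 12 → {'t': 6, 'a': 12, 'k': 11, 'b': 3, 'y': 9}
counts['t'] = 6+4 = 10 → {'t': 10, 'a': 12, 'k': 11, 'b': 3, 'y': 9}
counts['b']+counts['a'] = 3+12 = 15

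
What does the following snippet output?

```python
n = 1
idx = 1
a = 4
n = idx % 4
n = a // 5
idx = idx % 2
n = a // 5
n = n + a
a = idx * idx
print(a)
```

1

n = 1%4 = 1
n = 4//5 = 0
idx = 1%2 = 1
n = 4//5 = 0
n = 0+4 = 4
a = 1*1 = 1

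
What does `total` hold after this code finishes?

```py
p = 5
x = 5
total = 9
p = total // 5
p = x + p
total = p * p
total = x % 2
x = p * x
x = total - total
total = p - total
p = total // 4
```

5

p = 9//5 = 1
p = 5+1 = 6
total = 6*6 = 36
total = 5%2 = 1
x = 6*5 = 30
x = 1-1 = 0
total = 6-1 = 5
p = 5//4 = 1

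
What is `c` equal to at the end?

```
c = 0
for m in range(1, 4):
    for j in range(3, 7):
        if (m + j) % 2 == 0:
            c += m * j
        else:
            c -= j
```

24

m=1,j=3: even sum, c = 0+3 = 3
m=1,j=4: odd sum, c = 3-4 = -1
m=1,j=5: even sum, c = (-1)+5 = 4
m=1,j=6: odd sum, c = 4-6 = -2
m=2,j=3: odd sum, c = (-2)-3 = -5
m=2,j=4: even sum, c = (-5)+8 = 3
m=2,j=5: odd sum, c = 3-5 = -2
m=2,j=6: even sum, c = (-2)+12 = 10
m=3,j=3: even sum, c = 10+9 = 19
m=3,j=4: odd sum, c = 19-4 = 15
m=3,j=5: even sum, c = 15+15 = 30
m=3,j=6: odd sum, c = 30-6 = 24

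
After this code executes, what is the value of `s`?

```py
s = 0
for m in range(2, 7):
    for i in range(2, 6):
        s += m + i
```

150

m=2,i=2: s = 0+4 = 4
m=2,i=3: s = 4+5 = 9
m=2,i=4: s = 9+6 = 15
m=2,i=5: s = 15+7 = 22
m=3,i=2: s = 22+5 = 27
m=3,i=3: s = 27+6 = 33
m=3,i=4: s = 33+7 = 40
m=3,i=5: s = 40+8 = 48
m=4,i=2: s = 48+6 = 54
m=4,i=3: s = 54+7 = 61
m=4,i=4: s = 61+8 = 69
m=4,i=5: s = 69+9 = 78
m=5,i=2: s = 78+7 = 85
m=5,i=3: s = 85+8 = 93
m=5,i=4: s = 93+9 = 102
m=5,i=5: s = 102+10 = 112
m=6,i=2: s = 112+8 = 120
m=6,i=3: s = 120+9 = 129
m=6,i=4: s = 129+10 = 139
m=6,i=5: s = 139+11 = 150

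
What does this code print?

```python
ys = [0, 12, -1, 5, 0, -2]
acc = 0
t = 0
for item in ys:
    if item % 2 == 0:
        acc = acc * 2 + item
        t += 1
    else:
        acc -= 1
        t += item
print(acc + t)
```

46

item=0: even, acc = 0*2+0 = 0; t=1
item=12: even, acc = 0*2+12 = 12; t=2
item=-1: not even, acc = 12-1 = 11; t=1
item=5: not even, acc = 11-1 = 10; t=6
item=0: even, acc = 10*2+0 = 20; t=7
item=-2: even, acc = 20*2+(-2) = 38; t=8
acc+t = 38+8 = 46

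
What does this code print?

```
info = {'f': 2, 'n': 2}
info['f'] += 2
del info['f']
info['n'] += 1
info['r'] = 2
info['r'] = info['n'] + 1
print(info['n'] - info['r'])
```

info['f'] = 2+2 = 4 → {'f': 4, 'n': 2}
del 'f' → {'n': 2}
info['n'] = 2+1 = 3 → {'n': 3}
info['r'] = 2 → {'n': 3, 'r': 2}
info['r'] = info['n']+1 = 4 → {'n': 3, 'r': 4}
info['n']-info['r'] = 3-4 = -1

-1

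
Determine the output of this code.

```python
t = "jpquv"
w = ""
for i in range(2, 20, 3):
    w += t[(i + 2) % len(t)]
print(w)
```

vqjupv

i=2: add t[4]='v' → 'v'
i=5: add t[2]='q' → 'vq'
i=8: add t[0]='j' → 'vqj'
i=11: add t[3]='u' → 'vqju'
i=14: add t[1]='p' → 'vqjup'
i=17: add t[4]='v' → 'vqjupv'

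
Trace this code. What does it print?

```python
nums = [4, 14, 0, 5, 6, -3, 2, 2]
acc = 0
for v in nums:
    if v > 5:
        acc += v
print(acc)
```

v=4: not >5
v=14: >5, acc = 0+14 = 14
v=0: not >5
v=5: not >5
v=6: >5, acc = 14+6 = 20
v=-3: not >5
v=2: not >5
v=2: not >5

20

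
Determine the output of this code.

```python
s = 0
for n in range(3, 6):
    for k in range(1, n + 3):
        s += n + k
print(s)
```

n=3,k=1: s = 0+4 = 4
n=3,k=2: s = 4+5 = 9
n=3,k=3: s = 9+6 = 15
n=3,k=4: s = 15+7 = 22
n=3,k=5: s = 22+8 = 30
n=4,k=1: s = 30+5 = 35
n=4,k=2: s = 35+6 = 41
n=4,k=3: s = 41+7 = 48
n=4,k=4: s = 48+8 = 56
n=4,k=5: s = 56+9 = 65
n=4,k=6: s = 65+10 = 75
n=5,k=1: s = 75+6 = 81
n=5,k=2: s = 81+7 = 88
n=5,k=3: s = 88+8 = 96
n=5,k=4: s = 96+9 = 105
n=5,k=5: s = 105+10 = 115
n=5,k=6: s = 115+11 = 126
n=5,k=7: s = 126+12 = 138

138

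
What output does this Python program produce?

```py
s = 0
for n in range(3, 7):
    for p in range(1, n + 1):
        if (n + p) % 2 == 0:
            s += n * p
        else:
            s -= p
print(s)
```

n=3,p=1: even sum, s = 0+3 = 3
n=3,p=2: odd sum, s = 3-2 = 1
n=3,p=3: even sum, s = 1+9 = 10
n=4,p=1: odd sum, s = 10-1 = 9
n=4,p=2: even sum, s = 9+8 = 17
n=4,p=3: odd sum, s = 17-3 = 14
n=4,p=4: even sum, s = 14+16 = 30
n=5,p=1: even sum, s = 30+5 = 35
n=5,p=2: odd sum, s = 35-2 = 33
n=5,p=3: even sum, s = 33+15 = 48
n=5,p=4: odd sum, s = 48-4 = 44
n=5,p=5: even sum, s = 44+25 = 69
n=6,p=1: odd sum, s = 69-1 = 68
n=6,p=2: even sum, s = 68+12 = 80
n=6,p=3: odd sum, s = 80-3 = 77
n=6,p=4: even sum, s = 77+24 = 101
n=6,p=5: odd sum, s = 101-5 = 96
n=6,p=6: even sum, s = 96+36 = 132

132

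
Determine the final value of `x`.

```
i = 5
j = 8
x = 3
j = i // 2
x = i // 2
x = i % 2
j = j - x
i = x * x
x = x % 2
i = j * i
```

j = 5//2 = 2
x = 5//2 = 2
x = 5%2 = 1
j = 2-1 = 1
i = 1*1 = 1
x = 1%2 = 1
i = 1*1 = 1

1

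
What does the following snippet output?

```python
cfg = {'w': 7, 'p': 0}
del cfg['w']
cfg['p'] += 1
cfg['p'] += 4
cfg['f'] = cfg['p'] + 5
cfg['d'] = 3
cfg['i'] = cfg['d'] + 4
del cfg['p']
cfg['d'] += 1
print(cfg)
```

{'f': 10, 'd': 4, 'i': 7}

del 'w' → {'p': 0}
cfg['p'] = 0+1 = 1 → {'p': 1}
cfg['p'] = 1+4 = 5 → {'p': 5}
cfg['f'] = cfg['p']+5 = 10 → {'p': 5, 'f': 10}
cfg['d'] = 3 → {'p': 5, 'f': 10, 'd': 3}
cfg['i'] = cfg['d']+4 = 7 → {'p': 5, 'f': 10, 'd': 3, 'i': 7}
del 'p' → {'f': 10, 'd': 3, 'i': 7}
cfg['d'] = 3+1 = 4 → {'f': 10, 'd': 4, 'i': 7}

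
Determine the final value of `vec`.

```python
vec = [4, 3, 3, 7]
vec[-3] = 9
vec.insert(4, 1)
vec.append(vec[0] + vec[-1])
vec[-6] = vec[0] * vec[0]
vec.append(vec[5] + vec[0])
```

vec[-3] = 9 → [4, 9, 3, 7]
insert 1 at 4 → [4, 9, 3, 7, 1]
append vec[0]+vec[-1] = 4+1 = 5 → [4, 9, 3, 7, 1, 5]
vec[-6] = vec[0]*vec[0] = 4*4 = 16 → [16, 9, 3, 7, 1, 5]
append vec[5]+vec[0] = 5+16 = 21 → [16, 9, 3, 7, 1, 5, 21]

[16, 9, 3, 7, 1, 5, 21]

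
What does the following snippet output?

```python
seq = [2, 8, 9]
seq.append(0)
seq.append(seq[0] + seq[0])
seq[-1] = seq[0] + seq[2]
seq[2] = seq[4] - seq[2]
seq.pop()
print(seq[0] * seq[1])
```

append 0 → [2, 8, 9, 0]
append seq[0]+seq[0] = 2+2 = 4 → [2, 8, 9, 0, 4]
seq[-1] = seq[0]+seq[2] = 2+9 = 11 → [2, 8, 9, 0, 11]
seq[2] = seq[4]-seq[2] = 11-9 = 2 → [2, 8, 2, 0, 11]
pop() removes 11 → [2, 8, 2, 0]
seq[0]*seq[1] = 2*8 = 16

16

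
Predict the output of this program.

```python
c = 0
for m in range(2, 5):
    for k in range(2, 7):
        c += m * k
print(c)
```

180

m=2,k=2: c = 0+4 = 4
m=2,k=3: c = 4+6 = 10
m=2,k=4: c = 10+8 = 18
m=2,k=5: c = 18+10 = 28
m=2,k=6: c = 28+12 = 40
m=3,k=2: c = 40+6 = 46
m=3,k=3: c = 46+9 = 55
m=3,k=4: c = 55+12 = 67
m=3,k=5: c = 67+15 = 82
m=3,k=6: c = 82+18 = 100
m=4,k=2: c = 100+8 = 108
m=4,k=3: c = 108+12 = 120
m=4,k=4: c = 120+16 = 136
m=4,k=5: c = 136+20 = 156
m=4,k=6: c = 156+24 = 180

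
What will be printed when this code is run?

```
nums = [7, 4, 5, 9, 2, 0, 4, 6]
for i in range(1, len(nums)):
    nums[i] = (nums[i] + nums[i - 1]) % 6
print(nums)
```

[7, 5, 4, 1, 3, 3, 1, 1]

i=1: nums[1] = (4+7)%6 = 5 → [7, 5, 5, 9, 2, 0, 4, 6]
i=2: nums[2] = (5+5)%6 = 4 → [7, 5, 4, 9, 2, 0, 4, 6]
i=3: nums[3] = (9+4)%6 = 1 → [7, 5, 4, 1, 2, 0, 4, 6]
i=4: nums[4] = (2+1)%6 = 3 → [7, 5, 4, 1, 3, 0, 4, 6]
i=5: nums[5] = (0+3)%6 = 3 → [7, 5, 4, 1, 3, 3, 4, 6]
i=6: nums[6] = (4+3)%6 = 1 → [7, 5, 4, 1, 3, 3, 1, 6]
i=7: nums[7] = (6+1)%6 = 1 → [7, 5, 4, 1, 3, 3, 1, 1]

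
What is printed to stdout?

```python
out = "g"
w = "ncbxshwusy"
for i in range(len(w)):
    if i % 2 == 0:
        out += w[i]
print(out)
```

i=0: add 'n' → 'gn'
i=1: skip
i=2: add 'b' → 'gnb'
i=3: skip
i=4: add 's' → 'gnbs'
i=5: skip
i=6: add 'w' → 'gnbsw'
i=7: skip
i=8: add 's' → 'gnbsws'
i=9: skip

gnbsws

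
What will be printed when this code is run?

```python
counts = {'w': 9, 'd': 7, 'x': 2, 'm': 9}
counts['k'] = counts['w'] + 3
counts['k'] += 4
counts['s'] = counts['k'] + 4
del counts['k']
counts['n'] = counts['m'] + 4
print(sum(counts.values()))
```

counts['k'] = counts['w']+3 = 12 → {'w': 9, 'd': 7, 'x': 2, 'm': 9, 'k': 12}
counts['k'] = 12+4 = 16 → {'w': 9, 'd': 7, 'x': 2, 'm': 9, 'k': 16}
counts['s'] = counts['k']+4 = 20 → {'w': 9, 'd': 7, 'x': 2, 'm': 9, 'k': 16, 's': 20}
del 'k' → {'w': 9, 'd': 7, 'x': 2, 'm': 9, 's': 20}
counts['n'] = counts['m']+4 = 13 → {'w': 9, 'd': 7, 'x': 2, 'm': 9, 's': 20, 'n': 13}
sum of values = 60

60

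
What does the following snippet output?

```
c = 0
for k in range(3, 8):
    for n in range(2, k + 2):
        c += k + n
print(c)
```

k=3,n=2: c = 0+5 = 5
k=3,n=3: c = 5+6 = 11
k=3,n=4: c = 11+7 = 18
k=4,n=2: c = 18+6 = 24
k=4,n=3: c = 24+7 = 31
k=4,n=4: c = 31+8 = 39
k=4,n=5: c = 39+9 = 48
k=5,n=2: c = 48+7 = 55
k=5,n=3: c = 55+8 = 63
k=5,n=4: c = 63+9 = 72
k=5,n=5: c = 72+10 = 82
k=5,n=6: c = 82+11 = 93
k=6,n=2: c = 93+8 = 101
k=6,n=3: c = 101+9 = 110
k=6,n=4: c = 110+10 = 120
k=6,n=5: c = 120+11 = 131
k=6,n=6: c = 131+12 = 143
k=6,n=7: c = 143+13 = 156
k=7,n=2: c = 156+9 = 165
k=7,n=3: c = 165+10 = 175
k=7,n=4: c = 175+11 = 186
k=7,n=5: c = 186+12 = 198
k=7,n=6: c = 198+13 = 211
k=7,n=7: c = 211+14 = 225
k=7,n=8: c = 225+15 = 240

240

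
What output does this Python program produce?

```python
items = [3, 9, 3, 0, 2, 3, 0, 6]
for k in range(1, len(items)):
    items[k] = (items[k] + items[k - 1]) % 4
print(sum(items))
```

k=1: items[1] = (9+3)%4 = 0 → [3, 0, 3, 0, 2, 3, 0, 6]
k=2: items[2] = (3+0)%4 = 3 → [3, 0, 3, 0, 2, 3, 0, 6]
k=3: items[3] = (0+3)%4 = 3 → [3, 0, 3, 3, 2, 3, 0, 6]
k=4: items[4] = (2+3)%4 = 1 → [3, 0, 3, 3, 1, 3, 0, 6]
k=5: items[5] = (3+1)%4 = 0 → [3, 0, 3, 3, 1, 0, 0, 6]
k=6: items[6] = (0+0)%4 = 0 → [3, 0, 3, 3, 1, 0, 0, 6]
k=7: items[7] = (6+0)%4 = 2 → [3, 0, 3, 3, 1, 0, 0, 2]
sum = 12

12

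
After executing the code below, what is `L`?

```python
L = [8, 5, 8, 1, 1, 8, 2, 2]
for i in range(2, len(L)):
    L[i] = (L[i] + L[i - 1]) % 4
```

[8, 5, 1, 2, 3, 3, 1, 3]

i=2: L[2] = (8+5)%4 = 1 → [8, 5, 1, 1, 1, 8, 2, 2]
i=3: L[3] = (1+1)%4 = 2 → [8, 5, 1, 2, 1, 8, 2, 2]
i=4: L[4] = (1+2)%4 = 3 → [8, 5, 1, 2, 3, 8, 2, 2]
i=5: L[5] = (8+3)%4 = 3 → [8, 5, 1, 2, 3, 3, 2, 2]
i=6: L[6] = (2+3)%4 = 1 → [8, 5, 1, 2, 3, 3, 1, 2]
i=7: L[7] = (2+1)%4 = 3 → [8, 5, 1, 2, 3, 3, 1, 3]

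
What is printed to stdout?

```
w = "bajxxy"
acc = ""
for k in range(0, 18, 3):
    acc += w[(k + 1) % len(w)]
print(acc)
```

k=0: add w[1]='a' → 'a'
k=3: add w[4]='x' → 'ax'
k=6: add w[1]='a' → 'axa'
k=9: add w[4]='x' → 'axax'
k=12: add w[1]='a' → 'axaxa'
k=15: add w[4]='x' → 'axaxax'

axaxax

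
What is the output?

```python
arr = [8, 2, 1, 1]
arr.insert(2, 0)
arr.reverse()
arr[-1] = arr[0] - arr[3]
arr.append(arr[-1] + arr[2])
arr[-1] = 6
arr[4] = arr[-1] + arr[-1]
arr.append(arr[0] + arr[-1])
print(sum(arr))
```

insert 0 at 2 → [8, 2, 0, 1, 1]
reverse → [1, 1, 0, 2, 8]
arr[-1] = arr[0]-arr[3] = 1-2 = -1 → [1, 1, 0, 2, -1]
append arr[-1]+arr[2] = (-1)+0 = -1 → [1, 1, 0, 2, -1, -1]
arr[-1] = 6 → [1, 1, 0, 2, -1, 6]
arr[4] = arr[-1]+arr[-1] = 6+6 = 12 → [1, 1, 0, 2, 12, 6]
append arr[0]+arr[-1] = 1+6 = 7 → [1, 1, 0, 2, 12, 6, 7]
sum = 29

29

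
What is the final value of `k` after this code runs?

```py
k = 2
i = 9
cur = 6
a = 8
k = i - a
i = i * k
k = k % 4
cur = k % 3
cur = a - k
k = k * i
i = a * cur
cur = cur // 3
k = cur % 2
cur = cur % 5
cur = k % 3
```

k = 9-8 = 1
i = 9*1 = 9
k = 1%4 = 1
cur = 1%3 = 1
cur = 8-1 = 7
k = 1*9 = 9
i = 8*7 = 56
cur = 7//3 = 2
k = 2%2 = 0
cur = 2%5 = 2
cur = 0%3 = 0

0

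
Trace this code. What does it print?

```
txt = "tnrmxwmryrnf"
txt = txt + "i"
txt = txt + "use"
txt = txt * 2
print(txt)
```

tnrmxwmryrnfiusetnrmxwmryrnfiuse

+ 'i' → 'tnrmxwmryrnfi'
+ 'use' → 'tnrmxwmryrnfiuse'
repeat ×2 → 'tnrmxwmryrnfiusetnrmxwmryrnfiuse'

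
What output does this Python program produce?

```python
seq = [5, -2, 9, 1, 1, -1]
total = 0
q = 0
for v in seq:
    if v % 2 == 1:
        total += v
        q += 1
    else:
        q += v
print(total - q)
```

v=5: odd, total = 0+5 = 5; q=1
v=-2: not odd; q=-1
v=9: odd, total = 5+9 = 14; q=0
v=1: odd, total = 14+1 = 15; q=1
v=1: odd, total = 15+1 = 16; q=2
v=-1: odd, total = 16+(-1) = 15; q=3
total-q = 15-3 = 12

12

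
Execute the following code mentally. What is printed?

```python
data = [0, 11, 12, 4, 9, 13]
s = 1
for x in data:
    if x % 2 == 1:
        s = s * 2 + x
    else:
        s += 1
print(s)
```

x=0: not odd, s = 1+1 = 2
x=11: odd, s = 2*2+11 = 15
x=12: not odd, s = 15+1 = 16
x=4: not odd, s = 16+1 = 17
x=9: odd, s = 17*2+9 = 43
x=13: odd, s = 43*2+13 = 99

99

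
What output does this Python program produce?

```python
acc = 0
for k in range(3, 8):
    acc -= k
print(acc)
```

-25

k=3: acc = 0-3 = -3
k=4: acc = (-3)-4 = -7
k=5: acc = (-7)-5 = -12
k=6: acc = (-12)-6 = -18
k=7: acc = (-18)-7 = -25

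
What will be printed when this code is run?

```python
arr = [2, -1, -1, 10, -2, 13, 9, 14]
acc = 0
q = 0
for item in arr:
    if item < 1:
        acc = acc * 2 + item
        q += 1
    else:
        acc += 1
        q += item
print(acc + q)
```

56

item=2: not <1, acc = 0+1 = 1; q=2
item=-1: <1, acc = 1*2+(-1) = 1; q=3
item=-1: <1, acc = 1*2+(-1) = 1; q=4
item=10: not <1, acc = 1+1 = 2; q=14
item=-2: <1, acc = 2*2+(-2) = 2; q=15
item=13: not <1, acc = 2+1 = 3; q=28
item=9: not <1, acc = 3+1 = 4; q=37
item=14: not <1, acc = 4+1 = 5; q=51
acc+q = 5+51 = 56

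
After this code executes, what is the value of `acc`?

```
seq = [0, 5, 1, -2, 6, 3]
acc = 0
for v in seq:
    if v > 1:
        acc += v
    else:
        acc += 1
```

17

v=0: not >1, acc = 0+1 = 1
v=5: >1, acc = 1+5 = 6
v=1: not >1, acc = 6+1 = 7
v=-2: not >1, acc = 7+1 = 8
v=6: >1, acc = 8+6 = 14
v=3: >1, acc = 14+3 = 17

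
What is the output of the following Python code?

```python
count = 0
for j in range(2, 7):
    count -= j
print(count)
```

-20

j=2: count = 0-2 = -2
j=3: count = (-2)-3 = -5
j=4: count = (-5)-4 = -9
j=5: count = (-9)-5 = -14
j=6: count = (-14)-6 = -20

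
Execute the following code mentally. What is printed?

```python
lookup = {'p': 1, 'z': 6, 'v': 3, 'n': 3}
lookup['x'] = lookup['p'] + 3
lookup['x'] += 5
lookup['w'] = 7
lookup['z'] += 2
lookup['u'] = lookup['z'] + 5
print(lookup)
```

lookup['x'] = lookup['p']+3 = 4 → {'p': 1, 'z': 6, 'v': 3, 'n': 3, 'x': 4}
lookup['x'] = 4+5 = 9 → {'p': 1, 'z': 6, 'v': 3, 'n': 3, 'x': 9}
lookup['w'] = 7 → {'p': 1, 'z': 6, 'v': 3, 'n': 3, 'x': 9, 'w': 7}
lookup['z'] = 6+2 = 8 → {'p': 1, 'z': 8, 'v': 3, 'n': 3, 'x': 9, 'w': 7}
lookup['u'] = lookup['z']+5 = 13 → {'p': 1, 'z': 8, 'v': 3, 'n': 3, 'x': 9, 'w': 7, 'u': 13}

{'p': 1, 'z': 8, 'v': 3, 'n': 3, 'x': 9, 'w': 7, 'u': 13}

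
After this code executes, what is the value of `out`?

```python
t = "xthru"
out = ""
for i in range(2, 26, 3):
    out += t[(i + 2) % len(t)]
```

i=2: add t[4]='u' → 'u'
i=5: add t[2]='h' → 'uh'
i=8: add t[0]='x' → 'uhx'
i=11: add t[3]='r' → 'uhxr'
i=14: add t[1]='t' → 'uhxrt'
i=17: add t[4]='u' → 'uhxrtu'
i=20: add t[2]='h' → 'uhxrtuh'
i=23: add t[0]='x' → 'uhxrtuhx'

'uhxrtuhx'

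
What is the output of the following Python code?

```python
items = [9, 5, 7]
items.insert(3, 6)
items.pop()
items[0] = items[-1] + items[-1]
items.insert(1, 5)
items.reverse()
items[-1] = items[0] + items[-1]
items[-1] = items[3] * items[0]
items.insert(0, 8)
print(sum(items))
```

insert 6 at 3 → [9, 5, 7, 6]
pop() removes 6 → [9, 5, 7]
items[0] = items[-1]+items[-1] = 7+7 = 14 → [14, 5, 7]
insert 5 at 1 → [14, 5, 5, 7]
reverse → [7, 5, 5, 14]
items[-1] = items[0]+items[-1] = 7+14 = 21 → [7, 5, 5, 21]
items[-1] = items[3]*items[0] = 21*7 = 147 → [7, 5, 5, 147]
insert 8 at 0 → [8, 7, 5, 5, 147]
sum = 172

172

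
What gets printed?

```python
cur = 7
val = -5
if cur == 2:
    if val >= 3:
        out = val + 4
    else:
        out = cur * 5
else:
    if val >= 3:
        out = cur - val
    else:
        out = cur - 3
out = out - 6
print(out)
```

-2

cur=7, val=-5
cur == 2 is False; val >= 3 is False
→ out = cur - 3 = 4
out = 4-6 = -2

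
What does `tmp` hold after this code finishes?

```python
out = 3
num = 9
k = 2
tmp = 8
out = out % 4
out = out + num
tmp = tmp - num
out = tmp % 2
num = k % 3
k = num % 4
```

-1

out = 3%4 = 3
out = 3+9 = 12
tmp = 8-9 = -1
out = (-1)%2 = 1
num = 2%3 = 2
k = 2%4 = 2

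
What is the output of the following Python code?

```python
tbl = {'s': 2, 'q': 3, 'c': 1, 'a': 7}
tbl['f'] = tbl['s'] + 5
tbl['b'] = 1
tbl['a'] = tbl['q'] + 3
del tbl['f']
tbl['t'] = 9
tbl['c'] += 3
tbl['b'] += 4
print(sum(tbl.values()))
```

29

tbl['f'] = tbl['s']+5 = 7 → {'s': 2, 'q': 3, 'c': 1, 'a': 7, 'f': 7}
tbl['b'] = 1 → {'s': 2, 'q': 3, 'c': 1, 'a': 7, 'f': 7, 'b': 1}
tbl['a'] = tbl['q']+3 = 6 → {'s': 2, 'q': 3, 'c': 1, 'a': 6, 'f': 7, 'b': 1}
del 'f' → {'s': 2, 'q': 3, 'c': 1, 'a': 6, 'b': 1}
tbl['t'] = 9 → {'s': 2, 'q': 3, 'c': 1, 'a': 6, 'b': 1, 't': 9}
tbl['c'] = 1+3 = 4 → {'s': 2, 'q': 3, 'c': 4, 'a': 6, 'b': 1, 't': 9}
tbl['b'] = 1+4 = 5 → {'s': 2, 'q': 3, 'c': 4, 'a': 6, 'b': 5, 't': 9}
sum of values = 29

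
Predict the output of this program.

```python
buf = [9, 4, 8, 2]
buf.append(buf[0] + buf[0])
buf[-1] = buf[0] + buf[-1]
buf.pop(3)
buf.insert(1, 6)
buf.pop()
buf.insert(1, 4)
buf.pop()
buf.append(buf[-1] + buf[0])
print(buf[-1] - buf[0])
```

4

append buf[0]+buf[0] = 9+9 = 18 → [9, 4, 8, 2, 18]
buf[-1] = buf[0]+buf[-1] = 9+18 = 27 → [9, 4, 8, 2, 27]
pop(3) removes 2 → [9, 4, 8, 27]
insert 6 at 1 → [9, 6, 4, 8, 27]
pop() removes 27 → [9, 6, 4, 8]
insert 4 at 1 → [9, 4, 6, 4, 8]
pop() removes 8 → [9, 4, 6, 4]
append buf[-1]+buf[0] = 4+9 = 13 → [9, 4, 6, 4, 13]
buf[-1]-buf[0] = 13-9 = 4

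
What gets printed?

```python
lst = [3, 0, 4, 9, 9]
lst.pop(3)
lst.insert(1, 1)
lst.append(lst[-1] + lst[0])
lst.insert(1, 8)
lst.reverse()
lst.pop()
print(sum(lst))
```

34

pop(3) removes 9 → [3, 0, 4, 9]
insert 1 at 1 → [3, 1, 0, 4, 9]
append lst[-1]+lst[0] = 9+3 = 12 → [3, 1, 0, 4, 9, 12]
insert 8 at 1 → [3, 8, 1, 0, 4, 9, 12]
reverse → [12, 9, 4, 0, 1, 8, 3]
pop() removes 3 → [12, 9, 4, 0, 1, 8]
sum = 34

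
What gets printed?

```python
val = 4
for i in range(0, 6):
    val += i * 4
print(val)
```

i=0: val = 4+0*4 = 4
i=1: val = 4+1*4 = 8
i=2: val = 8+2*4 = 16
i=3: val = 16+3*4 = 28
i=4: val = 28+4*4 = 44
i=5: val = 44+5*4 = 64

64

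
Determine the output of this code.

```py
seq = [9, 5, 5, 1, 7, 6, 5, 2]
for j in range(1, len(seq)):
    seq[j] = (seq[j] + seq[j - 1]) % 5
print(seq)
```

[9, 4, 4, 0, 2, 3, 3, 0]

j=1: seq[1] = (5+9)%5 = 4 → [9, 4, 5, 1, 7, 6, 5, 2]
j=2: seq[2] = (5+4)%5 = 4 → [9, 4, 4, 1, 7, 6, 5, 2]
j=3: seq[3] = (1+4)%5 = 0 → [9, 4, 4, 0, 7, 6, 5, 2]
j=4: seq[4] = (7+0)%5 = 2 → [9, 4, 4, 0, 2, 6, 5, 2]
j=5: seq[5] = (6+2)%5 = 3 → [9, 4, 4, 0, 2, 3, 5, 2]
j=6: seq[6] = (5+3)%5 = 3 → [9, 4, 4, 0, 2, 3, 3, 2]
j=7: seq[7] = (2+3)%5 = 0 → [9, 4, 4, 0, 2, 3, 3, 0]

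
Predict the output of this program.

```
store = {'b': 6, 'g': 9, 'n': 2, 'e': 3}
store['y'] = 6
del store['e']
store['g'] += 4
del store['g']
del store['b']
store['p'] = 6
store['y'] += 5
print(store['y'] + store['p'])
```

store['y'] = 6 → {'b': 6, 'g': 9, 'n': 2, 'e': 3, 'y': 6}
del 'e' → {'b': 6, 'g': 9, 'n': 2, 'y': 6}
store['g'] = 9+4 = 13 → {'b': 6, 'g': 13, 'n': 2, 'y': 6}
del 'g' → {'b': 6, 'n': 2, 'y': 6}
del 'b' → {'n': 2, 'y': 6}
store['p'] = 6 → {'n': 2, 'y': 6, 'p': 6}
store['y'] = 6+5 = 11 → {'n': 2, 'y': 11, 'p': 6}
store['y']+store['p'] = 11+6 = 17

17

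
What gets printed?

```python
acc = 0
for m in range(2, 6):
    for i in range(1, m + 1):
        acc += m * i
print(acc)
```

139

m=2,i=1: acc = 0+2 = 2
m=2,i=2: acc = 2+4 = 6
m=3,i=1: acc = 6+3 = 9
m=3,i=2: acc = 9+6 = 15
m=3,i=3: acc = 15+9 = 24
m=4,i=1: acc = 24+4 = 28
m=4,i=2: acc = 28+8 = 36
m=4,i=3: acc = 36+12 = 48
m=4,i=4: acc = 48+16 = 64
m=5,i=1: acc = 64+5 = 69
m=5,i=2: acc = 69+10 = 79
m=5,i=3: acc = 79+15 = 94
m=5,i=4: acc = 94+20 = 114
m=5,i=5: acc = 114+25 = 139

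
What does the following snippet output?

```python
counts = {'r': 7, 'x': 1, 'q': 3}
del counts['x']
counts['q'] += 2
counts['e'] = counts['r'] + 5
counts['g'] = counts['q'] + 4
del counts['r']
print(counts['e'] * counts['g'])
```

108

del 'x' → {'r': 7, 'q': 3}
counts['q'] = 3+2 = 5 → {'r': 7, 'q': 5}
counts['e'] = counts['r']+5 = 12 → {'r': 7, 'q': 5, 'e': 12}
counts['g'] = counts['q']+4 = 9 → {'r': 7, 'q': 5, 'e': 12, 'g': 9}
del 'r' → {'q': 5, 'e': 12, 'g': 9}
counts['e']*counts['g'] = 12*9 = 108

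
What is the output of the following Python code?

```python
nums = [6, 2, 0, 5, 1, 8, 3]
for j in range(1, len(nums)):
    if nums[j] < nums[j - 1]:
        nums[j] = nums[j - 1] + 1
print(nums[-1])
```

12

j=1: 2<6, nums[1] = 6+1 = 7 → [6, 7, 0, 5, 1, 8, 3]
j=2: 0<7, nums[2] = 7+1 = 8 → [6, 7, 8, 5, 1, 8, 3]
j=3: 5<8, nums[3] = 8+1 = 9 → [6, 7, 8, 9, 1, 8, 3]
j=4: 1<9, nums[4] = 9+1 = 10 → [6, 7, 8, 9, 10, 8, 3]
j=5: 8<10, nums[5] = 10+1 = 11 → [6, 7, 8, 9, 10, 11, 3]
j=6: 3<11, nums[6] = 11+1 = 12 → [6, 7, 8, 9, 10, 11, 12]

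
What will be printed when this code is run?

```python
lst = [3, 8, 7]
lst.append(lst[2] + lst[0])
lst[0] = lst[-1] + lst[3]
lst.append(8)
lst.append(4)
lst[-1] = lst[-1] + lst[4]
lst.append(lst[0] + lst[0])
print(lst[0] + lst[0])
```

append lst[2]+lst[0] = 7+3 = 10 → [3, 8, 7, 10]
lst[0] = lst[-1]+lst[3] = 10+10 = 20 → [20, 8, 7, 10]
append 8 → [20, 8, 7, 10, 8]
append 4 → [20, 8, 7, 10, 8, 4]
lst[-1] = lst[-1]+lst[4] = 4+8 = 12 → [20, 8, 7, 10, 8, 12]
append lst[0]+lst[0] = 20+20 = 40 → [20, 8, 7, 10, 8, 12, 40]
lst[0]+lst[0] = 20+20 = 40

40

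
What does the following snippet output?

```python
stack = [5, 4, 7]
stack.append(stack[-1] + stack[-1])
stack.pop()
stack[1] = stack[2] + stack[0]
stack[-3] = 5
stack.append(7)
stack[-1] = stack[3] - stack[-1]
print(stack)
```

[5, 12, 7, 0]

append stack[-1]+stack[-1] = 7+7 = 14 → [5, 4, 7, 14]
pop() removes 14 → [5, 4, 7]
stack[1] = stack[2]+stack[0] = 7+5 = 12 → [5, 12, 7]
stack[-3] = 5 → [5, 12, 7]
append 7 → [5, 12, 7, 7]
stack[-1] = stack[3]-stack[-1] = 7-7 = 0 → [5, 12, 7, 0]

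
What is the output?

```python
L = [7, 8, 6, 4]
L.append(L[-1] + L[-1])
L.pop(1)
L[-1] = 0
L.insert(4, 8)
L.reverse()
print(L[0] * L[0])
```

append L[-1]+L[-1] = 4+4 = 8 → [7, 8, 6, 4, 8]
pop(1) removes 8 → [7, 6, 4, 8]
L[-1] = 0 → [7, 6, 4, 0]
insert 8 at 4 → [7, 6, 4, 0, 8]
reverse → [8, 0, 4, 6, 7]
L[0]*L[0] = 8*8 = 64

64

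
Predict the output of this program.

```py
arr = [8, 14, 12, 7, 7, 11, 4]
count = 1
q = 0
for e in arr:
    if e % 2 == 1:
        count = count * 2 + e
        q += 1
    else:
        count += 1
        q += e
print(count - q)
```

e=8: not odd, count = 1+1 = 2; q=8
e=14: not odd, count = 2+1 = 3; q=22
e=12: not odd, count = 3+1 = 4; q=34
e=7: odd, count = 4*2+7 = 15; q=35
e=7: odd, count = 15*2+7 = 37; q=36
e=11: odd, count = 37*2+11 = 85; q=37
e=4: not odd, count = 85+1 = 86; q=41
count-q = 86-41 = 45

45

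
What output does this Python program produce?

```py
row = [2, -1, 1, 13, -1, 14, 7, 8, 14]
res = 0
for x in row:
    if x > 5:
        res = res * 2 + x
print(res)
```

x=2: not >5
x=-1: not >5
x=1: not >5
x=13: >5, res = 0*2+13 = 13
x=-1: not >5
x=14: >5, res = 13*2+14 = 40
x=7: >5, res = 40*2+7 = 87
x=8: >5, res = 87*2+8 = 182
x=14: >5, res = 182*2+14 = 378

378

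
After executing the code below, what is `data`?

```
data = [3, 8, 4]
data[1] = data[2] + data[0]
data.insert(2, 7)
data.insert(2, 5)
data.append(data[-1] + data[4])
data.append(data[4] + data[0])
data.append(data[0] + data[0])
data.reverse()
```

data[1] = data[2]+data[0] = 4+3 = 7 → [3, 7, 4]
insert 7 at 2 → [3, 7, 7, 4]
insert 5 at 2 → [3, 7, 5, 7, 4]
append data[-1]+data[4] = 4+4 = 8 → [3, 7, 5, 7, 4, 8]
append data[4]+data[0] = 4+3 = 7 → [3, 7, 5, 7, 4, 8, 7]
append data[0]+data[0] = 3+3 = 6 → [3, 7, 5, 7, 4, 8, 7, 6]
reverse → [6, 7, 8, 4, 7, 5, 7, 3]

[6, 7, 8, 4, 7, 5, 7, 3]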